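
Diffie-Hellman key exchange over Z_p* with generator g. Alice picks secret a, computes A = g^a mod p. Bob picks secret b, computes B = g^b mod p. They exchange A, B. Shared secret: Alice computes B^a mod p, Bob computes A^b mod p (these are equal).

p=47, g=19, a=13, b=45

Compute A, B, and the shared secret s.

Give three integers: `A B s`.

A = 19^13 mod 47  (bits of 13 = 1101)
  bit 0 = 1: r = r^2 * 19 mod 47 = 1^2 * 19 = 1*19 = 19
  bit 1 = 1: r = r^2 * 19 mod 47 = 19^2 * 19 = 32*19 = 44
  bit 2 = 0: r = r^2 mod 47 = 44^2 = 9
  bit 3 = 1: r = r^2 * 19 mod 47 = 9^2 * 19 = 34*19 = 35
  -> A = 35
B = 19^45 mod 47  (bits of 45 = 101101)
  bit 0 = 1: r = r^2 * 19 mod 47 = 1^2 * 19 = 1*19 = 19
  bit 1 = 0: r = r^2 mod 47 = 19^2 = 32
  bit 2 = 1: r = r^2 * 19 mod 47 = 32^2 * 19 = 37*19 = 45
  bit 3 = 1: r = r^2 * 19 mod 47 = 45^2 * 19 = 4*19 = 29
  bit 4 = 0: r = r^2 mod 47 = 29^2 = 42
  bit 5 = 1: r = r^2 * 19 mod 47 = 42^2 * 19 = 25*19 = 5
  -> B = 5
s = B^a = 5^13 mod 47  (bits of 13 = 1101)
  bit 0 = 1: r = r^2 * 5 mod 47 = 1^2 * 5 = 1*5 = 5
  bit 1 = 1: r = r^2 * 5 mod 47 = 5^2 * 5 = 25*5 = 31
  bit 2 = 0: r = r^2 mod 47 = 31^2 = 21
  bit 3 = 1: r = r^2 * 5 mod 47 = 21^2 * 5 = 18*5 = 43
  -> s = B^a = 43

Answer: 35 5 43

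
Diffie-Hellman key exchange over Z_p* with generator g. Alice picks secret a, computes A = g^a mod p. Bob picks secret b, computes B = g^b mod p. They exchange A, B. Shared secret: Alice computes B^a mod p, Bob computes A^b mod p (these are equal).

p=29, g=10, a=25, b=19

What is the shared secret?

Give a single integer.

Answer: 3

Derivation:
A = 10^25 mod 29  (bits of 25 = 11001)
  bit 0 = 1: r = r^2 * 10 mod 29 = 1^2 * 10 = 1*10 = 10
  bit 1 = 1: r = r^2 * 10 mod 29 = 10^2 * 10 = 13*10 = 14
  bit 2 = 0: r = r^2 mod 29 = 14^2 = 22
  bit 3 = 0: r = r^2 mod 29 = 22^2 = 20
  bit 4 = 1: r = r^2 * 10 mod 29 = 20^2 * 10 = 23*10 = 27
  -> A = 27
B = 10^19 mod 29  (bits of 19 = 10011)
  bit 0 = 1: r = r^2 * 10 mod 29 = 1^2 * 10 = 1*10 = 10
  bit 1 = 0: r = r^2 mod 29 = 10^2 = 13
  bit 2 = 0: r = r^2 mod 29 = 13^2 = 24
  bit 3 = 1: r = r^2 * 10 mod 29 = 24^2 * 10 = 25*10 = 18
  bit 4 = 1: r = r^2 * 10 mod 29 = 18^2 * 10 = 5*10 = 21
  -> B = 21
s = B^a = 21^25 mod 29  (bits of 25 = 11001)
  bit 0 = 1: r = r^2 * 21 mod 29 = 1^2 * 21 = 1*21 = 21
  bit 1 = 1: r = r^2 * 21 mod 29 = 21^2 * 21 = 6*21 = 10
  bit 2 = 0: r = r^2 mod 29 = 10^2 = 13
  bit 3 = 0: r = r^2 mod 29 = 13^2 = 24
  bit 4 = 1: r = r^2 * 21 mod 29 = 24^2 * 21 = 25*21 = 3
  -> s = B^a = 3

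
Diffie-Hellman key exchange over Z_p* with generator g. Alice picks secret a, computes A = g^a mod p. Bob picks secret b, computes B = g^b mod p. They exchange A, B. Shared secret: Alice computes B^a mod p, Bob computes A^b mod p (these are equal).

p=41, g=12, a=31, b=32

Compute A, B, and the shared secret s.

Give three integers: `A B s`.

A = 12^31 mod 41  (bits of 31 = 11111)
  bit 0 = 1: r = r^2 * 12 mod 41 = 1^2 * 12 = 1*12 = 12
  bit 1 = 1: r = r^2 * 12 mod 41 = 12^2 * 12 = 21*12 = 6
  bit 2 = 1: r = r^2 * 12 mod 41 = 6^2 * 12 = 36*12 = 22
  bit 3 = 1: r = r^2 * 12 mod 41 = 22^2 * 12 = 33*12 = 27
  bit 4 = 1: r = r^2 * 12 mod 41 = 27^2 * 12 = 32*12 = 15
  -> A = 15
B = 12^32 mod 41  (bits of 32 = 100000)
  bit 0 = 1: r = r^2 * 12 mod 41 = 1^2 * 12 = 1*12 = 12
  bit 1 = 0: r = r^2 mod 41 = 12^2 = 21
  bit 2 = 0: r = r^2 mod 41 = 21^2 = 31
  bit 3 = 0: r = r^2 mod 41 = 31^2 = 18
  bit 4 = 0: r = r^2 mod 41 = 18^2 = 37
  bit 5 = 0: r = r^2 mod 41 = 37^2 = 16
  -> B = 16
s = B^a = 16^31 mod 41  (bits of 31 = 11111)
  bit 0 = 1: r = r^2 * 16 mod 41 = 1^2 * 16 = 1*16 = 16
  bit 1 = 1: r = r^2 * 16 mod 41 = 16^2 * 16 = 10*16 = 37
  bit 2 = 1: r = r^2 * 16 mod 41 = 37^2 * 16 = 16*16 = 10
  bit 3 = 1: r = r^2 * 16 mod 41 = 10^2 * 16 = 18*16 = 1
  bit 4 = 1: r = r^2 * 16 mod 41 = 1^2 * 16 = 1*16 = 16
  -> s = B^a = 16

Answer: 15 16 16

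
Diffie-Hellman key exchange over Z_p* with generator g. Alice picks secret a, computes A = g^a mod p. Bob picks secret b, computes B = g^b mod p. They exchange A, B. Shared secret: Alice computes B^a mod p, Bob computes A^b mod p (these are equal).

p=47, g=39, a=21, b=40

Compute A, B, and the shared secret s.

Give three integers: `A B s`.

Answer: 11 32 14

Derivation:
A = 39^21 mod 47  (bits of 21 = 10101)
  bit 0 = 1: r = r^2 * 39 mod 47 = 1^2 * 39 = 1*39 = 39
  bit 1 = 0: r = r^2 mod 47 = 39^2 = 17
  bit 2 = 1: r = r^2 * 39 mod 47 = 17^2 * 39 = 7*39 = 38
  bit 3 = 0: r = r^2 mod 47 = 38^2 = 34
  bit 4 = 1: r = r^2 * 39 mod 47 = 34^2 * 39 = 28*39 = 11
  -> A = 11
B = 39^40 mod 47  (bits of 40 = 101000)
  bit 0 = 1: r = r^2 * 39 mod 47 = 1^2 * 39 = 1*39 = 39
  bit 1 = 0: r = r^2 mod 47 = 39^2 = 17
  bit 2 = 1: r = r^2 * 39 mod 47 = 17^2 * 39 = 7*39 = 38
  bit 3 = 0: r = r^2 mod 47 = 38^2 = 34
  bit 4 = 0: r = r^2 mod 47 = 34^2 = 28
  bit 5 = 0: r = r^2 mod 47 = 28^2 = 32
  -> B = 32
s = B^a = 32^21 mod 47  (bits of 21 = 10101)
  bit 0 = 1: r = r^2 * 32 mod 47 = 1^2 * 32 = 1*32 = 32
  bit 1 = 0: r = r^2 mod 47 = 32^2 = 37
  bit 2 = 1: r = r^2 * 32 mod 47 = 37^2 * 32 = 6*32 = 4
  bit 3 = 0: r = r^2 mod 47 = 4^2 = 16
  bit 4 = 1: r = r^2 * 32 mod 47 = 16^2 * 32 = 21*32 = 14
  -> s = B^a = 14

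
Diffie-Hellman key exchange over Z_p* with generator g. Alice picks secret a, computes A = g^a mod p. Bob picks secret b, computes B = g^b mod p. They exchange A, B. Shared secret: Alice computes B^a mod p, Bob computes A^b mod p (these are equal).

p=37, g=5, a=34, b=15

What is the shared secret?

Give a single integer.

A = 5^34 mod 37  (bits of 34 = 100010)
  bit 0 = 1: r = r^2 * 5 mod 37 = 1^2 * 5 = 1*5 = 5
  bit 1 = 0: r = r^2 mod 37 = 5^2 = 25
  bit 2 = 0: r = r^2 mod 37 = 25^2 = 33
  bit 3 = 0: r = r^2 mod 37 = 33^2 = 16
  bit 4 = 1: r = r^2 * 5 mod 37 = 16^2 * 5 = 34*5 = 22
  bit 5 = 0: r = r^2 mod 37 = 22^2 = 3
  -> A = 3
B = 5^15 mod 37  (bits of 15 = 1111)
  bit 0 = 1: r = r^2 * 5 mod 37 = 1^2 * 5 = 1*5 = 5
  bit 1 = 1: r = r^2 * 5 mod 37 = 5^2 * 5 = 25*5 = 14
  bit 2 = 1: r = r^2 * 5 mod 37 = 14^2 * 5 = 11*5 = 18
  bit 3 = 1: r = r^2 * 5 mod 37 = 18^2 * 5 = 28*5 = 29
  -> B = 29
s = B^a = 29^34 mod 37  (bits of 34 = 100010)
  bit 0 = 1: r = r^2 * 29 mod 37 = 1^2 * 29 = 1*29 = 29
  bit 1 = 0: r = r^2 mod 37 = 29^2 = 27
  bit 2 = 0: r = r^2 mod 37 = 27^2 = 26
  bit 3 = 0: r = r^2 mod 37 = 26^2 = 10
  bit 4 = 1: r = r^2 * 29 mod 37 = 10^2 * 29 = 26*29 = 14
  bit 5 = 0: r = r^2 mod 37 = 14^2 = 11
  -> s = B^a = 11

Answer: 11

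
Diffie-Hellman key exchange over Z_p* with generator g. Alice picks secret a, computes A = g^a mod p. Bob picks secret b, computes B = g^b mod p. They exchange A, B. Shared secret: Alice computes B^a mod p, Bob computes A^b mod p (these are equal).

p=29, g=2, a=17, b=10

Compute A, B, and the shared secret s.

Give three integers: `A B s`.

Answer: 21 9 4

Derivation:
A = 2^17 mod 29  (bits of 17 = 10001)
  bit 0 = 1: r = r^2 * 2 mod 29 = 1^2 * 2 = 1*2 = 2
  bit 1 = 0: r = r^2 mod 29 = 2^2 = 4
  bit 2 = 0: r = r^2 mod 29 = 4^2 = 16
  bit 3 = 0: r = r^2 mod 29 = 16^2 = 24
  bit 4 = 1: r = r^2 * 2 mod 29 = 24^2 * 2 = 25*2 = 21
  -> A = 21
B = 2^10 mod 29  (bits of 10 = 1010)
  bit 0 = 1: r = r^2 * 2 mod 29 = 1^2 * 2 = 1*2 = 2
  bit 1 = 0: r = r^2 mod 29 = 2^2 = 4
  bit 2 = 1: r = r^2 * 2 mod 29 = 4^2 * 2 = 16*2 = 3
  bit 3 = 0: r = r^2 mod 29 = 3^2 = 9
  -> B = 9
s = B^a = 9^17 mod 29  (bits of 17 = 10001)
  bit 0 = 1: r = r^2 * 9 mod 29 = 1^2 * 9 = 1*9 = 9
  bit 1 = 0: r = r^2 mod 29 = 9^2 = 23
  bit 2 = 0: r = r^2 mod 29 = 23^2 = 7
  bit 3 = 0: r = r^2 mod 29 = 7^2 = 20
  bit 4 = 1: r = r^2 * 9 mod 29 = 20^2 * 9 = 23*9 = 4
  -> s = B^a = 4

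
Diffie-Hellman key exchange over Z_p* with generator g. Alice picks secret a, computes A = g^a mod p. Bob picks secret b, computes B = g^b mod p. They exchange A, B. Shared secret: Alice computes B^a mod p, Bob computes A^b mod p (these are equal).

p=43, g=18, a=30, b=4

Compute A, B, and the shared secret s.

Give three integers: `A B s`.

Answer: 11 13 21

Derivation:
A = 18^30 mod 43  (bits of 30 = 11110)
  bit 0 = 1: r = r^2 * 18 mod 43 = 1^2 * 18 = 1*18 = 18
  bit 1 = 1: r = r^2 * 18 mod 43 = 18^2 * 18 = 23*18 = 27
  bit 2 = 1: r = r^2 * 18 mod 43 = 27^2 * 18 = 41*18 = 7
  bit 3 = 1: r = r^2 * 18 mod 43 = 7^2 * 18 = 6*18 = 22
  bit 4 = 0: r = r^2 mod 43 = 22^2 = 11
  -> A = 11
B = 18^4 mod 43  (bits of 4 = 100)
  bit 0 = 1: r = r^2 * 18 mod 43 = 1^2 * 18 = 1*18 = 18
  bit 1 = 0: r = r^2 mod 43 = 18^2 = 23
  bit 2 = 0: r = r^2 mod 43 = 23^2 = 13
  -> B = 13
s = B^a = 13^30 mod 43  (bits of 30 = 11110)
  bit 0 = 1: r = r^2 * 13 mod 43 = 1^2 * 13 = 1*13 = 13
  bit 1 = 1: r = r^2 * 13 mod 43 = 13^2 * 13 = 40*13 = 4
  bit 2 = 1: r = r^2 * 13 mod 43 = 4^2 * 13 = 16*13 = 36
  bit 3 = 1: r = r^2 * 13 mod 43 = 36^2 * 13 = 6*13 = 35
  bit 4 = 0: r = r^2 mod 43 = 35^2 = 21
  -> s = B^a = 21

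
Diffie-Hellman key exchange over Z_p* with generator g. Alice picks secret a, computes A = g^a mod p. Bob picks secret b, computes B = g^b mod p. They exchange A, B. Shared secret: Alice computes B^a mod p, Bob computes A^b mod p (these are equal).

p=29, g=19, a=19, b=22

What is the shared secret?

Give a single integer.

A = 19^19 mod 29  (bits of 19 = 10011)
  bit 0 = 1: r = r^2 * 19 mod 29 = 1^2 * 19 = 1*19 = 19
  bit 1 = 0: r = r^2 mod 29 = 19^2 = 13
  bit 2 = 0: r = r^2 mod 29 = 13^2 = 24
  bit 3 = 1: r = r^2 * 19 mod 29 = 24^2 * 19 = 25*19 = 11
  bit 4 = 1: r = r^2 * 19 mod 29 = 11^2 * 19 = 5*19 = 8
  -> A = 8
B = 19^22 mod 29  (bits of 22 = 10110)
  bit 0 = 1: r = r^2 * 19 mod 29 = 1^2 * 19 = 1*19 = 19
  bit 1 = 0: r = r^2 mod 29 = 19^2 = 13
  bit 2 = 1: r = r^2 * 19 mod 29 = 13^2 * 19 = 24*19 = 21
  bit 3 = 1: r = r^2 * 19 mod 29 = 21^2 * 19 = 6*19 = 27
  bit 4 = 0: r = r^2 mod 29 = 27^2 = 4
  -> B = 4
s = B^a = 4^19 mod 29  (bits of 19 = 10011)
  bit 0 = 1: r = r^2 * 4 mod 29 = 1^2 * 4 = 1*4 = 4
  bit 1 = 0: r = r^2 mod 29 = 4^2 = 16
  bit 2 = 0: r = r^2 mod 29 = 16^2 = 24
  bit 3 = 1: r = r^2 * 4 mod 29 = 24^2 * 4 = 25*4 = 13
  bit 4 = 1: r = r^2 * 4 mod 29 = 13^2 * 4 = 24*4 = 9
  -> s = B^a = 9

Answer: 9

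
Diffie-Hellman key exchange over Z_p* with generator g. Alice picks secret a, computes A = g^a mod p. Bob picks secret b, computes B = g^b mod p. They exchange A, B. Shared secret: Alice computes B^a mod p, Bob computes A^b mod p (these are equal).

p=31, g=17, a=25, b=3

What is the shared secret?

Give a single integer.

A = 17^25 mod 31  (bits of 25 = 11001)
  bit 0 = 1: r = r^2 * 17 mod 31 = 1^2 * 17 = 1*17 = 17
  bit 1 = 1: r = r^2 * 17 mod 31 = 17^2 * 17 = 10*17 = 15
  bit 2 = 0: r = r^2 mod 31 = 15^2 = 8
  bit 3 = 0: r = r^2 mod 31 = 8^2 = 2
  bit 4 = 1: r = r^2 * 17 mod 31 = 2^2 * 17 = 4*17 = 6
  -> A = 6
B = 17^3 mod 31  (bits of 3 = 11)
  bit 0 = 1: r = r^2 * 17 mod 31 = 1^2 * 17 = 1*17 = 17
  bit 1 = 1: r = r^2 * 17 mod 31 = 17^2 * 17 = 10*17 = 15
  -> B = 15
s = B^a = 15^25 mod 31  (bits of 25 = 11001)
  bit 0 = 1: r = r^2 * 15 mod 31 = 1^2 * 15 = 1*15 = 15
  bit 1 = 1: r = r^2 * 15 mod 31 = 15^2 * 15 = 8*15 = 27
  bit 2 = 0: r = r^2 mod 31 = 27^2 = 16
  bit 3 = 0: r = r^2 mod 31 = 16^2 = 8
  bit 4 = 1: r = r^2 * 15 mod 31 = 8^2 * 15 = 2*15 = 30
  -> s = B^a = 30

Answer: 30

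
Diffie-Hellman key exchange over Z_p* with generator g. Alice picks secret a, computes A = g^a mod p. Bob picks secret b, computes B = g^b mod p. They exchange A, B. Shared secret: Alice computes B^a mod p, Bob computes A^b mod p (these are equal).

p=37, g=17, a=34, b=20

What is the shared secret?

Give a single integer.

Answer: 34

Derivation:
A = 17^34 mod 37  (bits of 34 = 100010)
  bit 0 = 1: r = r^2 * 17 mod 37 = 1^2 * 17 = 1*17 = 17
  bit 1 = 0: r = r^2 mod 37 = 17^2 = 30
  bit 2 = 0: r = r^2 mod 37 = 30^2 = 12
  bit 3 = 0: r = r^2 mod 37 = 12^2 = 33
  bit 4 = 1: r = r^2 * 17 mod 37 = 33^2 * 17 = 16*17 = 13
  bit 5 = 0: r = r^2 mod 37 = 13^2 = 21
  -> A = 21
B = 17^20 mod 37  (bits of 20 = 10100)
  bit 0 = 1: r = r^2 * 17 mod 37 = 1^2 * 17 = 1*17 = 17
  bit 1 = 0: r = r^2 mod 37 = 17^2 = 30
  bit 2 = 1: r = r^2 * 17 mod 37 = 30^2 * 17 = 12*17 = 19
  bit 3 = 0: r = r^2 mod 37 = 19^2 = 28
  bit 4 = 0: r = r^2 mod 37 = 28^2 = 7
  -> B = 7
s = B^a = 7^34 mod 37  (bits of 34 = 100010)
  bit 0 = 1: r = r^2 * 7 mod 37 = 1^2 * 7 = 1*7 = 7
  bit 1 = 0: r = r^2 mod 37 = 7^2 = 12
  bit 2 = 0: r = r^2 mod 37 = 12^2 = 33
  bit 3 = 0: r = r^2 mod 37 = 33^2 = 16
  bit 4 = 1: r = r^2 * 7 mod 37 = 16^2 * 7 = 34*7 = 16
  bit 5 = 0: r = r^2 mod 37 = 16^2 = 34
  -> s = B^a = 34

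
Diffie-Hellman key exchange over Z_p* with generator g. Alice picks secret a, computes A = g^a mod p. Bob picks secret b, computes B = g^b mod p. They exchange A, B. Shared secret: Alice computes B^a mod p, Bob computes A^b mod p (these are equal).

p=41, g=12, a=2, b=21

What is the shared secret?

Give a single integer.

A = 12^2 mod 41  (bits of 2 = 10)
  bit 0 = 1: r = r^2 * 12 mod 41 = 1^2 * 12 = 1*12 = 12
  bit 1 = 0: r = r^2 mod 41 = 12^2 = 21
  -> A = 21
B = 12^21 mod 41  (bits of 21 = 10101)
  bit 0 = 1: r = r^2 * 12 mod 41 = 1^2 * 12 = 1*12 = 12
  bit 1 = 0: r = r^2 mod 41 = 12^2 = 21
  bit 2 = 1: r = r^2 * 12 mod 41 = 21^2 * 12 = 31*12 = 3
  bit 3 = 0: r = r^2 mod 41 = 3^2 = 9
  bit 4 = 1: r = r^2 * 12 mod 41 = 9^2 * 12 = 40*12 = 29
  -> B = 29
s = B^a = 29^2 mod 41  (bits of 2 = 10)
  bit 0 = 1: r = r^2 * 29 mod 41 = 1^2 * 29 = 1*29 = 29
  bit 1 = 0: r = r^2 mod 41 = 29^2 = 21
  -> s = B^a = 21

Answer: 21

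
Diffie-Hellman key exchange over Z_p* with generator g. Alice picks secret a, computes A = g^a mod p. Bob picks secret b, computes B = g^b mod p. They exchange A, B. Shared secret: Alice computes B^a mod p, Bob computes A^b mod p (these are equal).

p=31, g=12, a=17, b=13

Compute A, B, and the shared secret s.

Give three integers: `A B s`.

A = 12^17 mod 31  (bits of 17 = 10001)
  bit 0 = 1: r = r^2 * 12 mod 31 = 1^2 * 12 = 1*12 = 12
  bit 1 = 0: r = r^2 mod 31 = 12^2 = 20
  bit 2 = 0: r = r^2 mod 31 = 20^2 = 28
  bit 3 = 0: r = r^2 mod 31 = 28^2 = 9
  bit 4 = 1: r = r^2 * 12 mod 31 = 9^2 * 12 = 19*12 = 11
  -> A = 11
B = 12^13 mod 31  (bits of 13 = 1101)
  bit 0 = 1: r = r^2 * 12 mod 31 = 1^2 * 12 = 1*12 = 12
  bit 1 = 1: r = r^2 * 12 mod 31 = 12^2 * 12 = 20*12 = 23
  bit 2 = 0: r = r^2 mod 31 = 23^2 = 2
  bit 3 = 1: r = r^2 * 12 mod 31 = 2^2 * 12 = 4*12 = 17
  -> B = 17
s = B^a = 17^17 mod 31  (bits of 17 = 10001)
  bit 0 = 1: r = r^2 * 17 mod 31 = 1^2 * 17 = 1*17 = 17
  bit 1 = 0: r = r^2 mod 31 = 17^2 = 10
  bit 2 = 0: r = r^2 mod 31 = 10^2 = 7
  bit 3 = 0: r = r^2 mod 31 = 7^2 = 18
  bit 4 = 1: r = r^2 * 17 mod 31 = 18^2 * 17 = 14*17 = 21
  -> s = B^a = 21

Answer: 11 17 21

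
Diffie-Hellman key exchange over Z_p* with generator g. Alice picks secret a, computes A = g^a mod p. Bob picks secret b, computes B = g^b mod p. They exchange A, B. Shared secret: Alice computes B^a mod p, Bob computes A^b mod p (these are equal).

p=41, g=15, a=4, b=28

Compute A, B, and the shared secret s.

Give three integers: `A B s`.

Answer: 31 23 16

Derivation:
A = 15^4 mod 41  (bits of 4 = 100)
  bit 0 = 1: r = r^2 * 15 mod 41 = 1^2 * 15 = 1*15 = 15
  bit 1 = 0: r = r^2 mod 41 = 15^2 = 20
  bit 2 = 0: r = r^2 mod 41 = 20^2 = 31
  -> A = 31
B = 15^28 mod 41  (bits of 28 = 11100)
  bit 0 = 1: r = r^2 * 15 mod 41 = 1^2 * 15 = 1*15 = 15
  bit 1 = 1: r = r^2 * 15 mod 41 = 15^2 * 15 = 20*15 = 13
  bit 2 = 1: r = r^2 * 15 mod 41 = 13^2 * 15 = 5*15 = 34
  bit 3 = 0: r = r^2 mod 41 = 34^2 = 8
  bit 4 = 0: r = r^2 mod 41 = 8^2 = 23
  -> B = 23
s = B^a = 23^4 mod 41  (bits of 4 = 100)
  bit 0 = 1: r = r^2 * 23 mod 41 = 1^2 * 23 = 1*23 = 23
  bit 1 = 0: r = r^2 mod 41 = 23^2 = 37
  bit 2 = 0: r = r^2 mod 41 = 37^2 = 16
  -> s = B^a = 16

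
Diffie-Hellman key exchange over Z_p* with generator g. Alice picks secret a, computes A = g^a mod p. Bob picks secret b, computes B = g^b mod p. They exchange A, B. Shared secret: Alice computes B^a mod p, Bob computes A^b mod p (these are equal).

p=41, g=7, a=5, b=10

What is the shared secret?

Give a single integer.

A = 7^5 mod 41  (bits of 5 = 101)
  bit 0 = 1: r = r^2 * 7 mod 41 = 1^2 * 7 = 1*7 = 7
  bit 1 = 0: r = r^2 mod 41 = 7^2 = 8
  bit 2 = 1: r = r^2 * 7 mod 41 = 8^2 * 7 = 23*7 = 38
  -> A = 38
B = 7^10 mod 41  (bits of 10 = 1010)
  bit 0 = 1: r = r^2 * 7 mod 41 = 1^2 * 7 = 1*7 = 7
  bit 1 = 0: r = r^2 mod 41 = 7^2 = 8
  bit 2 = 1: r = r^2 * 7 mod 41 = 8^2 * 7 = 23*7 = 38
  bit 3 = 0: r = r^2 mod 41 = 38^2 = 9
  -> B = 9
s = B^a = 9^5 mod 41  (bits of 5 = 101)
  bit 0 = 1: r = r^2 * 9 mod 41 = 1^2 * 9 = 1*9 = 9
  bit 1 = 0: r = r^2 mod 41 = 9^2 = 40
  bit 2 = 1: r = r^2 * 9 mod 41 = 40^2 * 9 = 1*9 = 9
  -> s = B^a = 9

Answer: 9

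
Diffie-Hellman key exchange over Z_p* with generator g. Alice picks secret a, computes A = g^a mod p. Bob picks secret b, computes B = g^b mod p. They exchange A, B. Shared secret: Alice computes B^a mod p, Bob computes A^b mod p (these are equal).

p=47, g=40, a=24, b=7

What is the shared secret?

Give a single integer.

Answer: 9

Derivation:
A = 40^24 mod 47  (bits of 24 = 11000)
  bit 0 = 1: r = r^2 * 40 mod 47 = 1^2 * 40 = 1*40 = 40
  bit 1 = 1: r = r^2 * 40 mod 47 = 40^2 * 40 = 2*40 = 33
  bit 2 = 0: r = r^2 mod 47 = 33^2 = 8
  bit 3 = 0: r = r^2 mod 47 = 8^2 = 17
  bit 4 = 0: r = r^2 mod 47 = 17^2 = 7
  -> A = 7
B = 40^7 mod 47  (bits of 7 = 111)
  bit 0 = 1: r = r^2 * 40 mod 47 = 1^2 * 40 = 1*40 = 40
  bit 1 = 1: r = r^2 * 40 mod 47 = 40^2 * 40 = 2*40 = 33
  bit 2 = 1: r = r^2 * 40 mod 47 = 33^2 * 40 = 8*40 = 38
  -> B = 38
s = B^a = 38^24 mod 47  (bits of 24 = 11000)
  bit 0 = 1: r = r^2 * 38 mod 47 = 1^2 * 38 = 1*38 = 38
  bit 1 = 1: r = r^2 * 38 mod 47 = 38^2 * 38 = 34*38 = 23
  bit 2 = 0: r = r^2 mod 47 = 23^2 = 12
  bit 3 = 0: r = r^2 mod 47 = 12^2 = 3
  bit 4 = 0: r = r^2 mod 47 = 3^2 = 9
  -> s = B^a = 9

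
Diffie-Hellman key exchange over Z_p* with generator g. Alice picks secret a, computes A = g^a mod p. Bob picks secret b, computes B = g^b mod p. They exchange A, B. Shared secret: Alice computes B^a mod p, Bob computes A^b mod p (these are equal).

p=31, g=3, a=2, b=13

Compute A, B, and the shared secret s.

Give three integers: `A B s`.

A = 3^2 mod 31  (bits of 2 = 10)
  bit 0 = 1: r = r^2 * 3 mod 31 = 1^2 * 3 = 1*3 = 3
  bit 1 = 0: r = r^2 mod 31 = 3^2 = 9
  -> A = 9
B = 3^13 mod 31  (bits of 13 = 1101)
  bit 0 = 1: r = r^2 * 3 mod 31 = 1^2 * 3 = 1*3 = 3
  bit 1 = 1: r = r^2 * 3 mod 31 = 3^2 * 3 = 9*3 = 27
  bit 2 = 0: r = r^2 mod 31 = 27^2 = 16
  bit 3 = 1: r = r^2 * 3 mod 31 = 16^2 * 3 = 8*3 = 24
  -> B = 24
s = B^a = 24^2 mod 31  (bits of 2 = 10)
  bit 0 = 1: r = r^2 * 24 mod 31 = 1^2 * 24 = 1*24 = 24
  bit 1 = 0: r = r^2 mod 31 = 24^2 = 18
  -> s = B^a = 18

Answer: 9 24 18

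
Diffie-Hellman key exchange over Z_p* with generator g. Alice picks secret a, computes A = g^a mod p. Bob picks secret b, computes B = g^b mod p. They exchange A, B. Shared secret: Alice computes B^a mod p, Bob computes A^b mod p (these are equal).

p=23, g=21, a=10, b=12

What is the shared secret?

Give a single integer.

Answer: 12

Derivation:
A = 21^10 mod 23  (bits of 10 = 1010)
  bit 0 = 1: r = r^2 * 21 mod 23 = 1^2 * 21 = 1*21 = 21
  bit 1 = 0: r = r^2 mod 23 = 21^2 = 4
  bit 2 = 1: r = r^2 * 21 mod 23 = 4^2 * 21 = 16*21 = 14
  bit 3 = 0: r = r^2 mod 23 = 14^2 = 12
  -> A = 12
B = 21^12 mod 23  (bits of 12 = 1100)
  bit 0 = 1: r = r^2 * 21 mod 23 = 1^2 * 21 = 1*21 = 21
  bit 1 = 1: r = r^2 * 21 mod 23 = 21^2 * 21 = 4*21 = 15
  bit 2 = 0: r = r^2 mod 23 = 15^2 = 18
  bit 3 = 0: r = r^2 mod 23 = 18^2 = 2
  -> B = 2
s = B^a = 2^10 mod 23  (bits of 10 = 1010)
  bit 0 = 1: r = r^2 * 2 mod 23 = 1^2 * 2 = 1*2 = 2
  bit 1 = 0: r = r^2 mod 23 = 2^2 = 4
  bit 2 = 1: r = r^2 * 2 mod 23 = 4^2 * 2 = 16*2 = 9
  bit 3 = 0: r = r^2 mod 23 = 9^2 = 12
  -> s = B^a = 12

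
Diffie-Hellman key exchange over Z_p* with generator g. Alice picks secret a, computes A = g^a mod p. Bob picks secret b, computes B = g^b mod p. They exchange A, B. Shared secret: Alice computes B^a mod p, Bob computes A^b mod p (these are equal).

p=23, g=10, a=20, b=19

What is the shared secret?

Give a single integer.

A = 10^20 mod 23  (bits of 20 = 10100)
  bit 0 = 1: r = r^2 * 10 mod 23 = 1^2 * 10 = 1*10 = 10
  bit 1 = 0: r = r^2 mod 23 = 10^2 = 8
  bit 2 = 1: r = r^2 * 10 mod 23 = 8^2 * 10 = 18*10 = 19
  bit 3 = 0: r = r^2 mod 23 = 19^2 = 16
  bit 4 = 0: r = r^2 mod 23 = 16^2 = 3
  -> A = 3
B = 10^19 mod 23  (bits of 19 = 10011)
  bit 0 = 1: r = r^2 * 10 mod 23 = 1^2 * 10 = 1*10 = 10
  bit 1 = 0: r = r^2 mod 23 = 10^2 = 8
  bit 2 = 0: r = r^2 mod 23 = 8^2 = 18
  bit 3 = 1: r = r^2 * 10 mod 23 = 18^2 * 10 = 2*10 = 20
  bit 4 = 1: r = r^2 * 10 mod 23 = 20^2 * 10 = 9*10 = 21
  -> B = 21
s = B^a = 21^20 mod 23  (bits of 20 = 10100)
  bit 0 = 1: r = r^2 * 21 mod 23 = 1^2 * 21 = 1*21 = 21
  bit 1 = 0: r = r^2 mod 23 = 21^2 = 4
  bit 2 = 1: r = r^2 * 21 mod 23 = 4^2 * 21 = 16*21 = 14
  bit 3 = 0: r = r^2 mod 23 = 14^2 = 12
  bit 4 = 0: r = r^2 mod 23 = 12^2 = 6
  -> s = B^a = 6

Answer: 6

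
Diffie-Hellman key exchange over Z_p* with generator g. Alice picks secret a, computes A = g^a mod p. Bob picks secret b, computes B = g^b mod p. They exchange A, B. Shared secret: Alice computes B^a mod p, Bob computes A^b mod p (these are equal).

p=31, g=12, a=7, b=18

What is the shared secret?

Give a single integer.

Answer: 2

Derivation:
A = 12^7 mod 31  (bits of 7 = 111)
  bit 0 = 1: r = r^2 * 12 mod 31 = 1^2 * 12 = 1*12 = 12
  bit 1 = 1: r = r^2 * 12 mod 31 = 12^2 * 12 = 20*12 = 23
  bit 2 = 1: r = r^2 * 12 mod 31 = 23^2 * 12 = 2*12 = 24
  -> A = 24
B = 12^18 mod 31  (bits of 18 = 10010)
  bit 0 = 1: r = r^2 * 12 mod 31 = 1^2 * 12 = 1*12 = 12
  bit 1 = 0: r = r^2 mod 31 = 12^2 = 20
  bit 2 = 0: r = r^2 mod 31 = 20^2 = 28
  bit 3 = 1: r = r^2 * 12 mod 31 = 28^2 * 12 = 9*12 = 15
  bit 4 = 0: r = r^2 mod 31 = 15^2 = 8
  -> B = 8
s = B^a = 8^7 mod 31  (bits of 7 = 111)
  bit 0 = 1: r = r^2 * 8 mod 31 = 1^2 * 8 = 1*8 = 8
  bit 1 = 1: r = r^2 * 8 mod 31 = 8^2 * 8 = 2*8 = 16
  bit 2 = 1: r = r^2 * 8 mod 31 = 16^2 * 8 = 8*8 = 2
  -> s = B^a = 2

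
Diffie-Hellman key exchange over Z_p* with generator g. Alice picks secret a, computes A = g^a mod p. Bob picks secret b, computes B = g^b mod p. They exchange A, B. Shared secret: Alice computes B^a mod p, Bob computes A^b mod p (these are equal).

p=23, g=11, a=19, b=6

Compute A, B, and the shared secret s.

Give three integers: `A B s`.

A = 11^19 mod 23  (bits of 19 = 10011)
  bit 0 = 1: r = r^2 * 11 mod 23 = 1^2 * 11 = 1*11 = 11
  bit 1 = 0: r = r^2 mod 23 = 11^2 = 6
  bit 2 = 0: r = r^2 mod 23 = 6^2 = 13
  bit 3 = 1: r = r^2 * 11 mod 23 = 13^2 * 11 = 8*11 = 19
  bit 4 = 1: r = r^2 * 11 mod 23 = 19^2 * 11 = 16*11 = 15
  -> A = 15
B = 11^6 mod 23  (bits of 6 = 110)
  bit 0 = 1: r = r^2 * 11 mod 23 = 1^2 * 11 = 1*11 = 11
  bit 1 = 1: r = r^2 * 11 mod 23 = 11^2 * 11 = 6*11 = 20
  bit 2 = 0: r = r^2 mod 23 = 20^2 = 9
  -> B = 9
s = B^a = 9^19 mod 23  (bits of 19 = 10011)
  bit 0 = 1: r = r^2 * 9 mod 23 = 1^2 * 9 = 1*9 = 9
  bit 1 = 0: r = r^2 mod 23 = 9^2 = 12
  bit 2 = 0: r = r^2 mod 23 = 12^2 = 6
  bit 3 = 1: r = r^2 * 9 mod 23 = 6^2 * 9 = 13*9 = 2
  bit 4 = 1: r = r^2 * 9 mod 23 = 2^2 * 9 = 4*9 = 13
  -> s = B^a = 13

Answer: 15 9 13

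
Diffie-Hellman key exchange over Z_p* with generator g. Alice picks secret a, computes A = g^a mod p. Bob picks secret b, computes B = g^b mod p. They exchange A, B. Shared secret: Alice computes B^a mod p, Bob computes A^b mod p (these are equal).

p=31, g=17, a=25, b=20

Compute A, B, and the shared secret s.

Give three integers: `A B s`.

Answer: 6 5 5

Derivation:
A = 17^25 mod 31  (bits of 25 = 11001)
  bit 0 = 1: r = r^2 * 17 mod 31 = 1^2 * 17 = 1*17 = 17
  bit 1 = 1: r = r^2 * 17 mod 31 = 17^2 * 17 = 10*17 = 15
  bit 2 = 0: r = r^2 mod 31 = 15^2 = 8
  bit 3 = 0: r = r^2 mod 31 = 8^2 = 2
  bit 4 = 1: r = r^2 * 17 mod 31 = 2^2 * 17 = 4*17 = 6
  -> A = 6
B = 17^20 mod 31  (bits of 20 = 10100)
  bit 0 = 1: r = r^2 * 17 mod 31 = 1^2 * 17 = 1*17 = 17
  bit 1 = 0: r = r^2 mod 31 = 17^2 = 10
  bit 2 = 1: r = r^2 * 17 mod 31 = 10^2 * 17 = 7*17 = 26
  bit 3 = 0: r = r^2 mod 31 = 26^2 = 25
  bit 4 = 0: r = r^2 mod 31 = 25^2 = 5
  -> B = 5
s = B^a = 5^25 mod 31  (bits of 25 = 11001)
  bit 0 = 1: r = r^2 * 5 mod 31 = 1^2 * 5 = 1*5 = 5
  bit 1 = 1: r = r^2 * 5 mod 31 = 5^2 * 5 = 25*5 = 1
  bit 2 = 0: r = r^2 mod 31 = 1^2 = 1
  bit 3 = 0: r = r^2 mod 31 = 1^2 = 1
  bit 4 = 1: r = r^2 * 5 mod 31 = 1^2 * 5 = 1*5 = 5
  -> s = B^a = 5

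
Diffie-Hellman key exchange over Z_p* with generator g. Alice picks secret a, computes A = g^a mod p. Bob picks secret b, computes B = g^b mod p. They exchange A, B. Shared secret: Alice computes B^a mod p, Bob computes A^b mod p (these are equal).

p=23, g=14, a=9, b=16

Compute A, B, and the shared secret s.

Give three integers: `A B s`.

Answer: 21 8 9

Derivation:
A = 14^9 mod 23  (bits of 9 = 1001)
  bit 0 = 1: r = r^2 * 14 mod 23 = 1^2 * 14 = 1*14 = 14
  bit 1 = 0: r = r^2 mod 23 = 14^2 = 12
  bit 2 = 0: r = r^2 mod 23 = 12^2 = 6
  bit 3 = 1: r = r^2 * 14 mod 23 = 6^2 * 14 = 13*14 = 21
  -> A = 21
B = 14^16 mod 23  (bits of 16 = 10000)
  bit 0 = 1: r = r^2 * 14 mod 23 = 1^2 * 14 = 1*14 = 14
  bit 1 = 0: r = r^2 mod 23 = 14^2 = 12
  bit 2 = 0: r = r^2 mod 23 = 12^2 = 6
  bit 3 = 0: r = r^2 mod 23 = 6^2 = 13
  bit 4 = 0: r = r^2 mod 23 = 13^2 = 8
  -> B = 8
s = B^a = 8^9 mod 23  (bits of 9 = 1001)
  bit 0 = 1: r = r^2 * 8 mod 23 = 1^2 * 8 = 1*8 = 8
  bit 1 = 0: r = r^2 mod 23 = 8^2 = 18
  bit 2 = 0: r = r^2 mod 23 = 18^2 = 2
  bit 3 = 1: r = r^2 * 8 mod 23 = 2^2 * 8 = 4*8 = 9
  -> s = B^a = 9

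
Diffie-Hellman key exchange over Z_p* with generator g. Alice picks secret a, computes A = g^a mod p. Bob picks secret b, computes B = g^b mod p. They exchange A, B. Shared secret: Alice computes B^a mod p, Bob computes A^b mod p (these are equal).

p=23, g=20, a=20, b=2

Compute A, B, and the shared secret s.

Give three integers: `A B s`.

A = 20^20 mod 23  (bits of 20 = 10100)
  bit 0 = 1: r = r^2 * 20 mod 23 = 1^2 * 20 = 1*20 = 20
  bit 1 = 0: r = r^2 mod 23 = 20^2 = 9
  bit 2 = 1: r = r^2 * 20 mod 23 = 9^2 * 20 = 12*20 = 10
  bit 3 = 0: r = r^2 mod 23 = 10^2 = 8
  bit 4 = 0: r = r^2 mod 23 = 8^2 = 18
  -> A = 18
B = 20^2 mod 23  (bits of 2 = 10)
  bit 0 = 1: r = r^2 * 20 mod 23 = 1^2 * 20 = 1*20 = 20
  bit 1 = 0: r = r^2 mod 23 = 20^2 = 9
  -> B = 9
s = B^a = 9^20 mod 23  (bits of 20 = 10100)
  bit 0 = 1: r = r^2 * 9 mod 23 = 1^2 * 9 = 1*9 = 9
  bit 1 = 0: r = r^2 mod 23 = 9^2 = 12
  bit 2 = 1: r = r^2 * 9 mod 23 = 12^2 * 9 = 6*9 = 8
  bit 3 = 0: r = r^2 mod 23 = 8^2 = 18
  bit 4 = 0: r = r^2 mod 23 = 18^2 = 2
  -> s = B^a = 2

Answer: 18 9 2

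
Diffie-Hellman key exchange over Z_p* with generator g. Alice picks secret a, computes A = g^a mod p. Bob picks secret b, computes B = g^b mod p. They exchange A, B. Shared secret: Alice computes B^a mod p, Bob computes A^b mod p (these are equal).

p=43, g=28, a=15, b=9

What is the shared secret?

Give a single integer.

Answer: 27

Derivation:
A = 28^15 mod 43  (bits of 15 = 1111)
  bit 0 = 1: r = r^2 * 28 mod 43 = 1^2 * 28 = 1*28 = 28
  bit 1 = 1: r = r^2 * 28 mod 43 = 28^2 * 28 = 10*28 = 22
  bit 2 = 1: r = r^2 * 28 mod 43 = 22^2 * 28 = 11*28 = 7
  bit 3 = 1: r = r^2 * 28 mod 43 = 7^2 * 28 = 6*28 = 39
  -> A = 39
B = 28^9 mod 43  (bits of 9 = 1001)
  bit 0 = 1: r = r^2 * 28 mod 43 = 1^2 * 28 = 1*28 = 28
  bit 1 = 0: r = r^2 mod 43 = 28^2 = 10
  bit 2 = 0: r = r^2 mod 43 = 10^2 = 14
  bit 3 = 1: r = r^2 * 28 mod 43 = 14^2 * 28 = 24*28 = 27
  -> B = 27
s = B^a = 27^15 mod 43  (bits of 15 = 1111)
  bit 0 = 1: r = r^2 * 27 mod 43 = 1^2 * 27 = 1*27 = 27
  bit 1 = 1: r = r^2 * 27 mod 43 = 27^2 * 27 = 41*27 = 32
  bit 2 = 1: r = r^2 * 27 mod 43 = 32^2 * 27 = 35*27 = 42
  bit 3 = 1: r = r^2 * 27 mod 43 = 42^2 * 27 = 1*27 = 27
  -> s = B^a = 27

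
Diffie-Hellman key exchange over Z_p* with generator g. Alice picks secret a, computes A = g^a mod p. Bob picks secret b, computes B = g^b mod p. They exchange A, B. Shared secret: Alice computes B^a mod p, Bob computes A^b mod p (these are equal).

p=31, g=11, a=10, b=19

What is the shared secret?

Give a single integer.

A = 11^10 mod 31  (bits of 10 = 1010)
  bit 0 = 1: r = r^2 * 11 mod 31 = 1^2 * 11 = 1*11 = 11
  bit 1 = 0: r = r^2 mod 31 = 11^2 = 28
  bit 2 = 1: r = r^2 * 11 mod 31 = 28^2 * 11 = 9*11 = 6
  bit 3 = 0: r = r^2 mod 31 = 6^2 = 5
  -> A = 5
B = 11^19 mod 31  (bits of 19 = 10011)
  bit 0 = 1: r = r^2 * 11 mod 31 = 1^2 * 11 = 1*11 = 11
  bit 1 = 0: r = r^2 mod 31 = 11^2 = 28
  bit 2 = 0: r = r^2 mod 31 = 28^2 = 9
  bit 3 = 1: r = r^2 * 11 mod 31 = 9^2 * 11 = 19*11 = 23
  bit 4 = 1: r = r^2 * 11 mod 31 = 23^2 * 11 = 2*11 = 22
  -> B = 22
s = B^a = 22^10 mod 31  (bits of 10 = 1010)
  bit 0 = 1: r = r^2 * 22 mod 31 = 1^2 * 22 = 1*22 = 22
  bit 1 = 0: r = r^2 mod 31 = 22^2 = 19
  bit 2 = 1: r = r^2 * 22 mod 31 = 19^2 * 22 = 20*22 = 6
  bit 3 = 0: r = r^2 mod 31 = 6^2 = 5
  -> s = B^a = 5

Answer: 5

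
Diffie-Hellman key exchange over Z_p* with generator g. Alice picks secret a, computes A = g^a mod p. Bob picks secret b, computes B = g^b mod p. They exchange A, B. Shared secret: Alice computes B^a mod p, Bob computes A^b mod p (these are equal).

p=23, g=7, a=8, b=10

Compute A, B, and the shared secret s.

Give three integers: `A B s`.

A = 7^8 mod 23  (bits of 8 = 1000)
  bit 0 = 1: r = r^2 * 7 mod 23 = 1^2 * 7 = 1*7 = 7
  bit 1 = 0: r = r^2 mod 23 = 7^2 = 3
  bit 2 = 0: r = r^2 mod 23 = 3^2 = 9
  bit 3 = 0: r = r^2 mod 23 = 9^2 = 12
  -> A = 12
B = 7^10 mod 23  (bits of 10 = 1010)
  bit 0 = 1: r = r^2 * 7 mod 23 = 1^2 * 7 = 1*7 = 7
  bit 1 = 0: r = r^2 mod 23 = 7^2 = 3
  bit 2 = 1: r = r^2 * 7 mod 23 = 3^2 * 7 = 9*7 = 17
  bit 3 = 0: r = r^2 mod 23 = 17^2 = 13
  -> B = 13
s = B^a = 13^8 mod 23  (bits of 8 = 1000)
  bit 0 = 1: r = r^2 * 13 mod 23 = 1^2 * 13 = 1*13 = 13
  bit 1 = 0: r = r^2 mod 23 = 13^2 = 8
  bit 2 = 0: r = r^2 mod 23 = 8^2 = 18
  bit 3 = 0: r = r^2 mod 23 = 18^2 = 2
  -> s = B^a = 2

Answer: 12 13 2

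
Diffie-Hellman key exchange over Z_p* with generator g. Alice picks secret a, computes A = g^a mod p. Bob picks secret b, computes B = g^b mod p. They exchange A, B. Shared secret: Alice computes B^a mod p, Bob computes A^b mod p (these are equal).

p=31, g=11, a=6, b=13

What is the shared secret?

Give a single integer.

A = 11^6 mod 31  (bits of 6 = 110)
  bit 0 = 1: r = r^2 * 11 mod 31 = 1^2 * 11 = 1*11 = 11
  bit 1 = 1: r = r^2 * 11 mod 31 = 11^2 * 11 = 28*11 = 29
  bit 2 = 0: r = r^2 mod 31 = 29^2 = 4
  -> A = 4
B = 11^13 mod 31  (bits of 13 = 1101)
  bit 0 = 1: r = r^2 * 11 mod 31 = 1^2 * 11 = 1*11 = 11
  bit 1 = 1: r = r^2 * 11 mod 31 = 11^2 * 11 = 28*11 = 29
  bit 2 = 0: r = r^2 mod 31 = 29^2 = 4
  bit 3 = 1: r = r^2 * 11 mod 31 = 4^2 * 11 = 16*11 = 21
  -> B = 21
s = B^a = 21^6 mod 31  (bits of 6 = 110)
  bit 0 = 1: r = r^2 * 21 mod 31 = 1^2 * 21 = 1*21 = 21
  bit 1 = 1: r = r^2 * 21 mod 31 = 21^2 * 21 = 7*21 = 23
  bit 2 = 0: r = r^2 mod 31 = 23^2 = 2
  -> s = B^a = 2

Answer: 2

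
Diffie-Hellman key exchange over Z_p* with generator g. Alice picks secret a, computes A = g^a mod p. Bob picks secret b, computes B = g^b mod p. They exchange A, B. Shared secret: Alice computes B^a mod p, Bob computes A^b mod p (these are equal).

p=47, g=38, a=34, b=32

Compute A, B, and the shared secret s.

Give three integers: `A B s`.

Answer: 16 6 14

Derivation:
A = 38^34 mod 47  (bits of 34 = 100010)
  bit 0 = 1: r = r^2 * 38 mod 47 = 1^2 * 38 = 1*38 = 38
  bit 1 = 0: r = r^2 mod 47 = 38^2 = 34
  bit 2 = 0: r = r^2 mod 47 = 34^2 = 28
  bit 3 = 0: r = r^2 mod 47 = 28^2 = 32
  bit 4 = 1: r = r^2 * 38 mod 47 = 32^2 * 38 = 37*38 = 43
  bit 5 = 0: r = r^2 mod 47 = 43^2 = 16
  -> A = 16
B = 38^32 mod 47  (bits of 32 = 100000)
  bit 0 = 1: r = r^2 * 38 mod 47 = 1^2 * 38 = 1*38 = 38
  bit 1 = 0: r = r^2 mod 47 = 38^2 = 34
  bit 2 = 0: r = r^2 mod 47 = 34^2 = 28
  bit 3 = 0: r = r^2 mod 47 = 28^2 = 32
  bit 4 = 0: r = r^2 mod 47 = 32^2 = 37
  bit 5 = 0: r = r^2 mod 47 = 37^2 = 6
  -> B = 6
s = B^a = 6^34 mod 47  (bits of 34 = 100010)
  bit 0 = 1: r = r^2 * 6 mod 47 = 1^2 * 6 = 1*6 = 6
  bit 1 = 0: r = r^2 mod 47 = 6^2 = 36
  bit 2 = 0: r = r^2 mod 47 = 36^2 = 27
  bit 3 = 0: r = r^2 mod 47 = 27^2 = 24
  bit 4 = 1: r = r^2 * 6 mod 47 = 24^2 * 6 = 12*6 = 25
  bit 5 = 0: r = r^2 mod 47 = 25^2 = 14
  -> s = B^a = 14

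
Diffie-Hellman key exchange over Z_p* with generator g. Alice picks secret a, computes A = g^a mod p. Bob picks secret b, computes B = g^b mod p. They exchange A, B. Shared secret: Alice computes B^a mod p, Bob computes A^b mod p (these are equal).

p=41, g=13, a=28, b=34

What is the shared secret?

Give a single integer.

A = 13^28 mod 41  (bits of 28 = 11100)
  bit 0 = 1: r = r^2 * 13 mod 41 = 1^2 * 13 = 1*13 = 13
  bit 1 = 1: r = r^2 * 13 mod 41 = 13^2 * 13 = 5*13 = 24
  bit 2 = 1: r = r^2 * 13 mod 41 = 24^2 * 13 = 2*13 = 26
  bit 3 = 0: r = r^2 mod 41 = 26^2 = 20
  bit 4 = 0: r = r^2 mod 41 = 20^2 = 31
  -> A = 31
B = 13^34 mod 41  (bits of 34 = 100010)
  bit 0 = 1: r = r^2 * 13 mod 41 = 1^2 * 13 = 1*13 = 13
  bit 1 = 0: r = r^2 mod 41 = 13^2 = 5
  bit 2 = 0: r = r^2 mod 41 = 5^2 = 25
  bit 3 = 0: r = r^2 mod 41 = 25^2 = 10
  bit 4 = 1: r = r^2 * 13 mod 41 = 10^2 * 13 = 18*13 = 29
  bit 5 = 0: r = r^2 mod 41 = 29^2 = 21
  -> B = 21
s = B^a = 21^28 mod 41  (bits of 28 = 11100)
  bit 0 = 1: r = r^2 * 21 mod 41 = 1^2 * 21 = 1*21 = 21
  bit 1 = 1: r = r^2 * 21 mod 41 = 21^2 * 21 = 31*21 = 36
  bit 2 = 1: r = r^2 * 21 mod 41 = 36^2 * 21 = 25*21 = 33
  bit 3 = 0: r = r^2 mod 41 = 33^2 = 23
  bit 4 = 0: r = r^2 mod 41 = 23^2 = 37
  -> s = B^a = 37

Answer: 37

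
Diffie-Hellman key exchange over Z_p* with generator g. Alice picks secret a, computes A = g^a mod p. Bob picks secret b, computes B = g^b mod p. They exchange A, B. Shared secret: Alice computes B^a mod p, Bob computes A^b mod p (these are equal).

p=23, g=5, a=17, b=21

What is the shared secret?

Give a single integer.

Answer: 20

Derivation:
A = 5^17 mod 23  (bits of 17 = 10001)
  bit 0 = 1: r = r^2 * 5 mod 23 = 1^2 * 5 = 1*5 = 5
  bit 1 = 0: r = r^2 mod 23 = 5^2 = 2
  bit 2 = 0: r = r^2 mod 23 = 2^2 = 4
  bit 3 = 0: r = r^2 mod 23 = 4^2 = 16
  bit 4 = 1: r = r^2 * 5 mod 23 = 16^2 * 5 = 3*5 = 15
  -> A = 15
B = 5^21 mod 23  (bits of 21 = 10101)
  bit 0 = 1: r = r^2 * 5 mod 23 = 1^2 * 5 = 1*5 = 5
  bit 1 = 0: r = r^2 mod 23 = 5^2 = 2
  bit 2 = 1: r = r^2 * 5 mod 23 = 2^2 * 5 = 4*5 = 20
  bit 3 = 0: r = r^2 mod 23 = 20^2 = 9
  bit 4 = 1: r = r^2 * 5 mod 23 = 9^2 * 5 = 12*5 = 14
  -> B = 14
s = B^a = 14^17 mod 23  (bits of 17 = 10001)
  bit 0 = 1: r = r^2 * 14 mod 23 = 1^2 * 14 = 1*14 = 14
  bit 1 = 0: r = r^2 mod 23 = 14^2 = 12
  bit 2 = 0: r = r^2 mod 23 = 12^2 = 6
  bit 3 = 0: r = r^2 mod 23 = 6^2 = 13
  bit 4 = 1: r = r^2 * 14 mod 23 = 13^2 * 14 = 8*14 = 20
  -> s = B^a = 20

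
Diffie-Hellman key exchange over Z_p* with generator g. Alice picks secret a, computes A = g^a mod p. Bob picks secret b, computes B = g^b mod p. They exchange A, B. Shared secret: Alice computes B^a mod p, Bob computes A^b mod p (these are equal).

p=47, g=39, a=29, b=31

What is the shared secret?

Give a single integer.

Answer: 30

Derivation:
A = 39^29 mod 47  (bits of 29 = 11101)
  bit 0 = 1: r = r^2 * 39 mod 47 = 1^2 * 39 = 1*39 = 39
  bit 1 = 1: r = r^2 * 39 mod 47 = 39^2 * 39 = 17*39 = 5
  bit 2 = 1: r = r^2 * 39 mod 47 = 5^2 * 39 = 25*39 = 35
  bit 3 = 0: r = r^2 mod 47 = 35^2 = 3
  bit 4 = 1: r = r^2 * 39 mod 47 = 3^2 * 39 = 9*39 = 22
  -> A = 22
B = 39^31 mod 47  (bits of 31 = 11111)
  bit 0 = 1: r = r^2 * 39 mod 47 = 1^2 * 39 = 1*39 = 39
  bit 1 = 1: r = r^2 * 39 mod 47 = 39^2 * 39 = 17*39 = 5
  bit 2 = 1: r = r^2 * 39 mod 47 = 5^2 * 39 = 25*39 = 35
  bit 3 = 1: r = r^2 * 39 mod 47 = 35^2 * 39 = 3*39 = 23
  bit 4 = 1: r = r^2 * 39 mod 47 = 23^2 * 39 = 12*39 = 45
  -> B = 45
s = B^a = 45^29 mod 47  (bits of 29 = 11101)
  bit 0 = 1: r = r^2 * 45 mod 47 = 1^2 * 45 = 1*45 = 45
  bit 1 = 1: r = r^2 * 45 mod 47 = 45^2 * 45 = 4*45 = 39
  bit 2 = 1: r = r^2 * 45 mod 47 = 39^2 * 45 = 17*45 = 13
  bit 3 = 0: r = r^2 mod 47 = 13^2 = 28
  bit 4 = 1: r = r^2 * 45 mod 47 = 28^2 * 45 = 32*45 = 30
  -> s = B^a = 30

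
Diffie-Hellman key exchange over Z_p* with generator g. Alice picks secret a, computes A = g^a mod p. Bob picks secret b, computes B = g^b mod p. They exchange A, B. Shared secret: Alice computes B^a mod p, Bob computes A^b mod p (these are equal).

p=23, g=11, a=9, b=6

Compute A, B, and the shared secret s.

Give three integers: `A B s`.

A = 11^9 mod 23  (bits of 9 = 1001)
  bit 0 = 1: r = r^2 * 11 mod 23 = 1^2 * 11 = 1*11 = 11
  bit 1 = 0: r = r^2 mod 23 = 11^2 = 6
  bit 2 = 0: r = r^2 mod 23 = 6^2 = 13
  bit 3 = 1: r = r^2 * 11 mod 23 = 13^2 * 11 = 8*11 = 19
  -> A = 19
B = 11^6 mod 23  (bits of 6 = 110)
  bit 0 = 1: r = r^2 * 11 mod 23 = 1^2 * 11 = 1*11 = 11
  bit 1 = 1: r = r^2 * 11 mod 23 = 11^2 * 11 = 6*11 = 20
  bit 2 = 0: r = r^2 mod 23 = 20^2 = 9
  -> B = 9
s = B^a = 9^9 mod 23  (bits of 9 = 1001)
  bit 0 = 1: r = r^2 * 9 mod 23 = 1^2 * 9 = 1*9 = 9
  bit 1 = 0: r = r^2 mod 23 = 9^2 = 12
  bit 2 = 0: r = r^2 mod 23 = 12^2 = 6
  bit 3 = 1: r = r^2 * 9 mod 23 = 6^2 * 9 = 13*9 = 2
  -> s = B^a = 2

Answer: 19 9 2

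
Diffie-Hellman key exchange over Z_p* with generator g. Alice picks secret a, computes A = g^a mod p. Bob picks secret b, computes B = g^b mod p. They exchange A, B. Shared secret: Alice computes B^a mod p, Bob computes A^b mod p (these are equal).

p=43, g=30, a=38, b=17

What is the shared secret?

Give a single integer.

A = 30^38 mod 43  (bits of 38 = 100110)
  bit 0 = 1: r = r^2 * 30 mod 43 = 1^2 * 30 = 1*30 = 30
  bit 1 = 0: r = r^2 mod 43 = 30^2 = 40
  bit 2 = 0: r = r^2 mod 43 = 40^2 = 9
  bit 3 = 1: r = r^2 * 30 mod 43 = 9^2 * 30 = 38*30 = 22
  bit 4 = 1: r = r^2 * 30 mod 43 = 22^2 * 30 = 11*30 = 29
  bit 5 = 0: r = r^2 mod 43 = 29^2 = 24
  -> A = 24
B = 30^17 mod 43  (bits of 17 = 10001)
  bit 0 = 1: r = r^2 * 30 mod 43 = 1^2 * 30 = 1*30 = 30
  bit 1 = 0: r = r^2 mod 43 = 30^2 = 40
  bit 2 = 0: r = r^2 mod 43 = 40^2 = 9
  bit 3 = 0: r = r^2 mod 43 = 9^2 = 38
  bit 4 = 1: r = r^2 * 30 mod 43 = 38^2 * 30 = 25*30 = 19
  -> B = 19
s = B^a = 19^38 mod 43  (bits of 38 = 100110)
  bit 0 = 1: r = r^2 * 19 mod 43 = 1^2 * 19 = 1*19 = 19
  bit 1 = 0: r = r^2 mod 43 = 19^2 = 17
  bit 2 = 0: r = r^2 mod 43 = 17^2 = 31
  bit 3 = 1: r = r^2 * 19 mod 43 = 31^2 * 19 = 15*19 = 27
  bit 4 = 1: r = r^2 * 19 mod 43 = 27^2 * 19 = 41*19 = 5
  bit 5 = 0: r = r^2 mod 43 = 5^2 = 25
  -> s = B^a = 25

Answer: 25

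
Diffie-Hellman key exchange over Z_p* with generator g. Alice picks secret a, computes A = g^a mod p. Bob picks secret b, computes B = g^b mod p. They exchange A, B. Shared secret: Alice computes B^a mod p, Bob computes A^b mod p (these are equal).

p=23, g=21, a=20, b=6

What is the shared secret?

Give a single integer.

Answer: 12

Derivation:
A = 21^20 mod 23  (bits of 20 = 10100)
  bit 0 = 1: r = r^2 * 21 mod 23 = 1^2 * 21 = 1*21 = 21
  bit 1 = 0: r = r^2 mod 23 = 21^2 = 4
  bit 2 = 1: r = r^2 * 21 mod 23 = 4^2 * 21 = 16*21 = 14
  bit 3 = 0: r = r^2 mod 23 = 14^2 = 12
  bit 4 = 0: r = r^2 mod 23 = 12^2 = 6
  -> A = 6
B = 21^6 mod 23  (bits of 6 = 110)
  bit 0 = 1: r = r^2 * 21 mod 23 = 1^2 * 21 = 1*21 = 21
  bit 1 = 1: r = r^2 * 21 mod 23 = 21^2 * 21 = 4*21 = 15
  bit 2 = 0: r = r^2 mod 23 = 15^2 = 18
  -> B = 18
s = B^a = 18^20 mod 23  (bits of 20 = 10100)
  bit 0 = 1: r = r^2 * 18 mod 23 = 1^2 * 18 = 1*18 = 18
  bit 1 = 0: r = r^2 mod 23 = 18^2 = 2
  bit 2 = 1: r = r^2 * 18 mod 23 = 2^2 * 18 = 4*18 = 3
  bit 3 = 0: r = r^2 mod 23 = 3^2 = 9
  bit 4 = 0: r = r^2 mod 23 = 9^2 = 12
  -> s = B^a = 12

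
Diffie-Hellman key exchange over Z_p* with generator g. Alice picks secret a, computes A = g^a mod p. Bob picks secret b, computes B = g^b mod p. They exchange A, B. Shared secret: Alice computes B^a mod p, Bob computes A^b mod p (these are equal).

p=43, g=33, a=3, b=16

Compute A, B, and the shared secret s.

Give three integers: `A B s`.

Answer: 32 31 35

Derivation:
A = 33^3 mod 43  (bits of 3 = 11)
  bit 0 = 1: r = r^2 * 33 mod 43 = 1^2 * 33 = 1*33 = 33
  bit 1 = 1: r = r^2 * 33 mod 43 = 33^2 * 33 = 14*33 = 32
  -> A = 32
B = 33^16 mod 43  (bits of 16 = 10000)
  bit 0 = 1: r = r^2 * 33 mod 43 = 1^2 * 33 = 1*33 = 33
  bit 1 = 0: r = r^2 mod 43 = 33^2 = 14
  bit 2 = 0: r = r^2 mod 43 = 14^2 = 24
  bit 3 = 0: r = r^2 mod 43 = 24^2 = 17
  bit 4 = 0: r = r^2 mod 43 = 17^2 = 31
  -> B = 31
s = B^a = 31^3 mod 43  (bits of 3 = 11)
  bit 0 = 1: r = r^2 * 31 mod 43 = 1^2 * 31 = 1*31 = 31
  bit 1 = 1: r = r^2 * 31 mod 43 = 31^2 * 31 = 15*31 = 35
  -> s = B^a = 35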